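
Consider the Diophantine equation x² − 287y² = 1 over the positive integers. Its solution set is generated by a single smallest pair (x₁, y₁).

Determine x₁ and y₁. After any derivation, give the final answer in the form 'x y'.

288 17

√287 = [16; 1,15,1,32, …], period ℓ=4 (even) → k=3
step 0: (16, 1)  from 16·(1,0) + (0,1)
…
step 2: (271, 16)  from 15·(17,1) + (16,1)
step 3: (288, 17)  from 1·(271,16) + (17,1)
→ (288, 17).  Check: 288²=82944, 287·17²=82943, difference 1.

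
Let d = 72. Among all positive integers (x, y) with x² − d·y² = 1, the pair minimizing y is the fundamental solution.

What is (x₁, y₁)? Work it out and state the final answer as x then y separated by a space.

17 2

[8; 2,16] for √72; ℓ=2 ⇒ convergent index 1
step 0: (8, 1)  from 8·(1,0) + (0,1)
step 1: (17, 2)  from 2·(8,1) + (1,0)
(x₁, y₁) = (17, 2);  17² − 72·2² = 1 ✓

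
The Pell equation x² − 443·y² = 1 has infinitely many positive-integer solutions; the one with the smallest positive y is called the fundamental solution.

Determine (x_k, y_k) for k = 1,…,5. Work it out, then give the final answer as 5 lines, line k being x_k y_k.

442 21
390727 18564
345402226 16410555
305335177057 14506912056
269915951116162 12824093846949

d=443: √d = [21; 21,42] (ℓ=2, even), read p_1/q_1
k=0  a_k=21  p_k/q_k = 21/1
k=1  a_k=21  p_k/q_k = 442/21
→ (442, 21).  Check: 442²=195364, 443·21²=195363, difference 1.
(x_2, y_2) = (442·442 + 443·21·21, 442·21 + 21·442) = (390727, 18564)
(x_3, y_3) = (442·390727 + 443·21·18564, 442·18564 + 21·390727) = (345402226, 16410555)
(x_4, y_4) = (442·345402226 + 443·21·16410555, 442·16410555 + 21·345402226) = (305335177057, 14506912056)
(x_5, y_5) = (442·305335177057 + 443·21·14506912056, 442·14506912056 + 21·305335177057) = (269915951116162, 12824093846949)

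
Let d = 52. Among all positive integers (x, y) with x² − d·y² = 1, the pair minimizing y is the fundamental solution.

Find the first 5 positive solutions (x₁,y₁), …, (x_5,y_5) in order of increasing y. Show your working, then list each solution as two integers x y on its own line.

√52 → a₀=7, period (4,1,2,1,4,14); ℓ=6 even so k=5
step 0: (7, 1)  from 7·(1,0) + (0,1)
…
step 4: (137, 19)  from 1·(101,14) + (36,5)
step 5: (649, 90)  from 4·(137,19) + (101,14)
fundamental: x₁=649, y₁=90  (since 421201 − 52·8100 = 1)
(x_2, y_2) = (649·649 + 52·90·90, 649·90 + 90·649) = (842401, 116820)
(x_3, y_3) = (649·842401 + 52·90·116820, 649·116820 + 90·842401) = (1093435849, 151632270)
(x_4, y_4) = (649·1093435849 + 52·90·151632270, 649·151632270 + 90·1093435849) = (1419278889601, 196818569640)
(x_5, y_5) = (649·1419278889601 + 52·90·196818569640, 649·196818569640 + 90·1419278889601) = (1842222905266249, 255470351760450)

649 90
842401 116820
1093435849 151632270
1419278889601 196818569640
1842222905266249 255470351760450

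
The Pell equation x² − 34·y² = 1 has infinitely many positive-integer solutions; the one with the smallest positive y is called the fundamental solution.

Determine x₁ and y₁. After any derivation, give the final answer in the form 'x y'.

35 6

d=34: √d = [5; 1,4,1,10] (ℓ=4, even), read p_3/q_3
i=0: a=5 ⇒ p=5, q=1
…
i=2: a=4 ⇒ p=29, q=5
i=3: a=1 ⇒ p=35, q=6
fundamental: x₁=35, y₁=6  (since 1225 − 34·36 = 1)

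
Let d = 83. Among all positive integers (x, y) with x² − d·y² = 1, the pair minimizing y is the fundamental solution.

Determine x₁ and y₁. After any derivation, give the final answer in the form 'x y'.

82 9

d=83: √d = [9; 9,18] (ℓ=2, even), read p_1/q_1
step 0: (9, 1)  from 9·(1,0) + (0,1)
step 1: (82, 9)  from 9·(9,1) + (1,0)
→ (82, 9).  Check: 82²=6724, 83·9²=6723, difference 1.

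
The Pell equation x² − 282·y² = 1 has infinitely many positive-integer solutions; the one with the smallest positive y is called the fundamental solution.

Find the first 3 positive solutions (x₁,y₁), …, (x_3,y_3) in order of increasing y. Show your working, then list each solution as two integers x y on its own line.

2351 140
11054401 658280
51977791151 3095232420

[16; 1,3,1,4,1,3,1,32] for √282; ℓ=8 ⇒ convergent index 7
a_0=16:  p_0=16·1+0=16,  q_0=16·0+1=1
a_1=1:  p_1=1·16+1=17,  q_1=1·1+0=1
a_2=3:  p_2=3·17+16=67,  q_2=3·1+1=4
a_3=1:  p_3=1·67+17=84,  q_3=1·4+1=5
…
a_5=1:  p_5=1·403+84=487,  q_5=1·24+5=29
a_6=3:  p_6=3·487+403=1864,  q_6=3·29+24=111
a_7=1:  p_7=1·1864+487=2351,  q_7=1·111+29=140
(x₁, y₁) = (2351, 140);  2351² − 282·140² = 1 ✓
n=2: (2351,140)∘(2351,140) = (2351·2351+282·140·140, 2351·140+140·2351) = (11054401,658280)
n=3: (11054401,658280)∘(2351,140) = (2351·11054401+282·140·658280, 2351·658280+140·11054401) = (51977791151,3095232420)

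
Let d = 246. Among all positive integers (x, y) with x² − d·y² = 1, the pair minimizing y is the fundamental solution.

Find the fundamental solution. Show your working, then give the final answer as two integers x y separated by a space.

d=246: √d = [15; 1,2,5,1,14,1,5,2,1,30] (ℓ=10, even), read p_9/q_9
i=0: a=15 ⇒ p=15, q=1
i=1: a=1 ⇒ p=16, q=1
…
i=3: a=5 ⇒ p=251, q=16
i=4: a=1 ⇒ p=298, q=19
i=5: a=14 ⇒ p=4423, q=282
…
i=7: a=5 ⇒ p=28028, q=1787
i=8: a=2 ⇒ p=60777, q=3875
i=9: a=1 ⇒ p=88805, q=5662
(x₁, y₁) = (88805, 5662);  88805² − 246·5662² = 1 ✓

88805 5662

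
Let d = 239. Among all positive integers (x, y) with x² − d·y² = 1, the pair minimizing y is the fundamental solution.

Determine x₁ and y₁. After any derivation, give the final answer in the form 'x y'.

6195120 400729

[15; 2,5,1,2,4,15,4,2,1,5,2,30] for √239; ℓ=12 ⇒ convergent index 11
a_0=15:  p_0=15·1+0=15,  q_0=15·0+1=1
a_1=2:  p_1=2·15+1=31,  q_1=2·1+0=2
a_2=5:  p_2=5·31+15=170,  q_2=5·2+1=11
…
a_4=2:  p_4=2·201+170=572,  q_4=2·13+11=37
…
a_7=4:  p_7=4·37907+2489=154117,  q_7=4·2452+161=9969
a_8=2:  p_8=2·154117+37907=346141,  q_8=2·9969+2452=22390
a_9=1:  p_9=1·346141+154117=500258,  q_9=1·22390+9969=32359
a_10=5:  p_10=5·500258+346141=2847431,  q_10=5·32359+22390=184185
a_11=2:  p_11=2·2847431+500258=6195120,  q_11=2·184185+32359=400729
→ (6195120, 400729).  Check: 6195120²=38379511814400, 239·400729²=38379511814399, difference 1.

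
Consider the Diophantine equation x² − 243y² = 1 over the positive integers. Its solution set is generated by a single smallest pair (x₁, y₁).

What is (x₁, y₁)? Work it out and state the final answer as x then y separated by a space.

√243 = [15; 1,1,2,3,15,3,2,1,1,30, …], period ℓ=10 (even) → k=9
a_0=15:  p_0=15·1+0=15,  q_0=15·0+1=1
…
a_4=3:  p_4=3·78+31=265,  q_4=3·5+2=17
…
a_7=2:  p_7=2·12424+4053=28901,  q_7=2·797+260=1854
a_8=1:  p_8=1·28901+12424=41325,  q_8=1·1854+797=2651
a_9=1:  p_9=1·41325+28901=70226,  q_9=1·2651+1854=4505
fundamental: x₁=70226, y₁=4505  (since 4931691076 − 243·20295025 = 1)

70226 4505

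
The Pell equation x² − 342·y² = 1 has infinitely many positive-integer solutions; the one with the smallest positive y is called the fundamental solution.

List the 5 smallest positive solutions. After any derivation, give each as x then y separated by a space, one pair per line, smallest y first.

37 2
2737 148
202501 10950
14982337 810152
1108490437 59940298

d=342: √d = [18; 2,36] (ℓ=2, even), read p_1/q_1
step 0: (18, 1)  from 18·(1,0) + (0,1)
step 1: (37, 2)  from 2·(18,1) + (1,0)
fundamental: x₁=37, y₁=2  (since 1369 − 342·4 = 1)
k=2:  x_2 = 37·37+342·2·2 = 2737,  y_2 = 37·2+2·37 = 148
k=3:  x_3 = 37·2737+342·2·148 = 202501,  y_3 = 37·148+2·2737 = 10950
k=4:  x_4 = 37·202501+342·2·10950 = 14982337,  y_4 = 37·10950+2·202501 = 810152
k=5:  x_5 = 37·14982337+342·2·810152 = 1108490437,  y_5 = 37·810152+2·14982337 = 59940298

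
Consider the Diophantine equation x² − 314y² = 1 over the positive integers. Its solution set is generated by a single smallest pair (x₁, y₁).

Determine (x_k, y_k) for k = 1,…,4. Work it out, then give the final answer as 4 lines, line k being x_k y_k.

[17; 1,2,1,1,2,1,34] for √314; ℓ=7 ⇒ convergent index 13
k=0  a_k=17  p_k/q_k = 17/1
…
k=2  a_k=2  p_k/q_k = 53/3
…
k=5  a_k=2  p_k/q_k = 319/18
k=6  a_k=1  p_k/q_k = 443/25
k=7  a_k=34  p_k/q_k = 15381/868
…
k=11  a_k=1  p_k/q_k = 109882/6201
k=12  a_k=2  p_k/q_k = 282617/15949
k=13  a_k=1  p_k/q_k = 392499/22150
→ (392499, 22150).  Check: 392499²=154055465001, 314·22150²=154055465000, difference 1.
n=2: (392499,22150)∘(392499,22150) = (392499·392499+314·22150·22150, 392499·22150+22150·392499) = (308110930001,17387705700)
n=3: (308110930001,17387705700)∘(392499,22150) = (392499·308110930001+314·22150·17387705700, 392499·17387705700+22150·308110930001) = (241866463828532499,13649314199066450)
n=4: (241866463828532499,13649314199066450)∘(392499,22150) = (392499·241866463828532499+314·22150·13649314199066450, 392499·13649314199066450+22150·241866463828532499) = (189864690372162243720001,10714684347621377411400)

392499 22150
308110930001 17387705700
241866463828532499 13649314199066450
189864690372162243720001 10714684347621377411400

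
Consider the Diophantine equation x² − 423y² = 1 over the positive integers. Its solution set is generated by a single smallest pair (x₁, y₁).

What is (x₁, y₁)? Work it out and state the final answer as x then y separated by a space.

√423 → a₀=20, period (1,1,3,4,3,1,1,40); ℓ=8 even so k=7
k=0  a_k=20  p_k/q_k = 20/1
k=1  a_k=1  p_k/q_k = 21/1
…
k=3  a_k=3  p_k/q_k = 144/7
…
k=5  a_k=3  p_k/q_k = 1995/97
k=6  a_k=1  p_k/q_k = 2612/127
k=7  a_k=1  p_k/q_k = 4607/224
(x₁, y₁) = (4607, 224);  4607² − 423·224² = 1 ✓

4607 224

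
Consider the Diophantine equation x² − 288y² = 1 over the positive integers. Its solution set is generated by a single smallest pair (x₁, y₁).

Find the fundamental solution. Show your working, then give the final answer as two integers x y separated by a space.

17 1

d=288: √d = [16; 1,32] (ℓ=2, even), read p_1/q_1
a_0=16:  p_0=16·1+0=16,  q_0=16·0+1=1
a_1=1:  p_1=1·16+1=17,  q_1=1·1+0=1
(x₁, y₁) = (17, 1);  17² − 288·1² = 1 ✓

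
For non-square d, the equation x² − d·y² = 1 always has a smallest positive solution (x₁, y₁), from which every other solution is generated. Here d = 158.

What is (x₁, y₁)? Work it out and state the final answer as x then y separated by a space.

7743 616

[12; 1,1,3,12,3,1,1,24] for √158; ℓ=8 ⇒ convergent index 7
step 0: (12, 1)  from 12·(1,0) + (0,1)
…
step 3: (88, 7)  from 3·(25,2) + (13,1)
…
step 6: (4412, 351)  from 1·(3331,265) + (1081,86)
step 7: (7743, 616)  from 1·(4412,351) + (3331,265)
(x₁, y₁) = (7743, 616);  7743² − 158·616² = 1 ✓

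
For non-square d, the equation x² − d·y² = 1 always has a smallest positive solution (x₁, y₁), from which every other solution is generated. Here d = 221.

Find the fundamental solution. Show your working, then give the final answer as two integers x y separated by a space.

1665 112

d=221: √d = [14; 1,6,2,6,1,28] (ℓ=6, even), read p_5/q_5
a_0=14:  p_0=14·1+0=14,  q_0=14·0+1=1
…
a_4=6:  p_4=6·223+104=1442,  q_4=6·15+7=97
a_5=1:  p_5=1·1442+223=1665,  q_5=1·97+15=112
→ (1665, 112).  Check: 1665²=2772225, 221·112²=2772224, difference 1.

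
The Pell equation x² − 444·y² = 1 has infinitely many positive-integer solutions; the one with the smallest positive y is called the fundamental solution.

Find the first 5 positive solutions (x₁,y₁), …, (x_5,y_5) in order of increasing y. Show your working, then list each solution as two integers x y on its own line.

√444 → a₀=21, period (14,42); ℓ=2 even so k=1
i=0: a=21 ⇒ p=21, q=1
i=1: a=14 ⇒ p=295, q=14
(x₁, y₁) = (295, 14);  295² − 444·14² = 1 ✓
k=2:  x_2 = 295·295+444·14·14 = 174049,  y_2 = 295·14+14·295 = 8260
k=3:  x_3 = 295·174049+444·14·8260 = 102688615,  y_3 = 295·8260+14·174049 = 4873386
k=4:  x_4 = 295·102688615+444·14·4873386 = 60586108801,  y_4 = 295·4873386+14·102688615 = 2875289480
k=5:  x_5 = 295·60586108801+444·14·2875289480 = 35745701503975,  y_5 = 295·2875289480+14·60586108801 = 1696415919814

295 14
174049 8260
102688615 4873386
60586108801 2875289480
35745701503975 1696415919814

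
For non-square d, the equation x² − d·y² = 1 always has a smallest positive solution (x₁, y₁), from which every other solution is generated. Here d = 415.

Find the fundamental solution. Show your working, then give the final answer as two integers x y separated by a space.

18412804 903849

[20; 2,1,2,4,6,…,1,2,40] for √415; ℓ=16 ⇒ convergent index 15
k=0  a_k=20  p_k/q_k = 20/1
k=1  a_k=2  p_k/q_k = 41/2
k=2  a_k=1  p_k/q_k = 61/3
k=3  a_k=2  p_k/q_k = 163/8
…
k=5  a_k=6  p_k/q_k = 4441/218
k=6  a_k=1  p_k/q_k = 5154/253
k=7  a_k=1  p_k/q_k = 9595/471
k=8  a_k=3  p_k/q_k = 33939/1666
…
k=11  a_k=6  p_k/q_k = 508372/24955
k=12  a_k=4  p_k/q_k = 2110961/103623
k=13  a_k=2  p_k/q_k = 4730294/232201
k=14  a_k=1  p_k/q_k = 6841255/335824
k=15  a_k=2  p_k/q_k = 18412804/903849
fundamental: x₁=18412804, y₁=903849  (since 339031351142416 − 415·816943014801 = 1)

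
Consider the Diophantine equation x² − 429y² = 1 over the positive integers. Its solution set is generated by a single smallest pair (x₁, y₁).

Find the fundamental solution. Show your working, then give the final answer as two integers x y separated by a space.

[20; 1,2,2,9,1,12,1,9,2,2,1,40] for √429; ℓ=12 ⇒ convergent index 11
a_0=20:  p_0=20·1+0=20,  q_0=20·0+1=1
a_1=1:  p_1=1·20+1=21,  q_1=1·1+0=1
a_2=2:  p_2=2·21+20=62,  q_2=2·1+1=3
a_3=2:  p_3=2·62+21=145,  q_3=2·3+1=7
a_4=9:  p_4=9·145+62=1367,  q_4=9·7+3=66
a_5=1:  p_5=1·1367+145=1512,  q_5=1·66+7=73
a_6=12:  p_6=12·1512+1367=19511,  q_6=12·73+66=942
…
a_8=9:  p_8=9·21023+19511=208718,  q_8=9·1015+942=10077
a_9=2:  p_9=2·208718+21023=438459,  q_9=2·10077+1015=21169
a_10=2:  p_10=2·438459+208718=1085636,  q_10=2·21169+10077=52415
a_11=1:  p_11=1·1085636+438459=1524095,  q_11=1·52415+21169=73584
(x₁, y₁) = (1524095, 73584);  1524095² − 429·73584² = 1 ✓

1524095 73584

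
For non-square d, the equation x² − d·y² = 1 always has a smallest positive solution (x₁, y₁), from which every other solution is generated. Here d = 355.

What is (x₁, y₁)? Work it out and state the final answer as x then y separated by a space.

954809 50676

[18; 1,5,3,3,1,6,1,3,3,5,1,36] for √355; ℓ=12 ⇒ convergent index 11
k=0  a_k=18  p_k/q_k = 18/1
k=1  a_k=1  p_k/q_k = 19/1
…
k=3  a_k=3  p_k/q_k = 358/19
k=4  a_k=3  p_k/q_k = 1187/63
k=5  a_k=1  p_k/q_k = 1545/82
k=6  a_k=6  p_k/q_k = 10457/555
…
k=8  a_k=3  p_k/q_k = 46463/2466
…
k=10  a_k=5  p_k/q_k = 803418/42641
k=11  a_k=1  p_k/q_k = 954809/50676
fundamental: x₁=954809, y₁=50676  (since 911660226481 − 355·2568056976 = 1)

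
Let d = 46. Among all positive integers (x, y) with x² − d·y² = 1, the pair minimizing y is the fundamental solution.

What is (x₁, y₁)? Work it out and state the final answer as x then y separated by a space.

24335 3588

√46 = [6; 1,3,1,1,2,6,2,1,1,3,1,12, …], period ℓ=12 (even) → k=11
k=0  a_k=6  p_k/q_k = 6/1
k=1  a_k=1  p_k/q_k = 7/1
k=2  a_k=3  p_k/q_k = 27/4
k=3  a_k=1  p_k/q_k = 34/5
k=4  a_k=1  p_k/q_k = 61/9
k=5  a_k=2  p_k/q_k = 156/23
…
k=7  a_k=2  p_k/q_k = 2150/317
k=8  a_k=1  p_k/q_k = 3147/464
…
k=10  a_k=3  p_k/q_k = 19038/2807
k=11  a_k=1  p_k/q_k = 24335/3588
(x₁, y₁) = (24335, 3588);  24335² − 46·3588² = 1 ✓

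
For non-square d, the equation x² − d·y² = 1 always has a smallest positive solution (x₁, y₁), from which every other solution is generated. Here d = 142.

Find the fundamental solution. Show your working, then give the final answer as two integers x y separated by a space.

d=142: √d = [11; 1,10,1,22] (ℓ=4, even), read p_3/q_3
k=0  a_k=11  p_k/q_k = 11/1
k=1  a_k=1  p_k/q_k = 12/1
k=2  a_k=10  p_k/q_k = 131/11
k=3  a_k=1  p_k/q_k = 143/12
fundamental: x₁=143, y₁=12  (since 20449 − 142·144 = 1)

143 12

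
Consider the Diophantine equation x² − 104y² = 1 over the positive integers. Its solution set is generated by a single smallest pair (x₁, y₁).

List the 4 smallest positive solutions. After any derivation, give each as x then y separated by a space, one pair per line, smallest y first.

51 5
5201 510
530451 52015
54100801 5305020

√104 = [10; 5,20, …], period ℓ=2 (even) → k=1
k=0  a_k=10  p_k/q_k = 10/1
k=1  a_k=5  p_k/q_k = 51/5
→ (51, 5).  Check: 51²=2601, 104·5²=2600, difference 1.
k=2:  x_2 = 51·51+104·5·5 = 5201,  y_2 = 51·5+5·51 = 510
k=3:  x_3 = 51·5201+104·5·510 = 530451,  y_3 = 51·510+5·5201 = 52015
k=4:  x_4 = 51·530451+104·5·52015 = 54100801,  y_4 = 51·52015+5·530451 = 5305020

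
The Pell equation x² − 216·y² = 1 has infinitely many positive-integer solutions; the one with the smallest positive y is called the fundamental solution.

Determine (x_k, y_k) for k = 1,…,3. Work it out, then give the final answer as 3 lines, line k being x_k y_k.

485 33
470449 32010
456335045 31049667

d=216: √d = [14; 1,2,3,2,1,28] (ℓ=6, even), read p_5/q_5
i=0: a=14 ⇒ p=14, q=1
i=1: a=1 ⇒ p=15, q=1
…
i=3: a=3 ⇒ p=147, q=10
i=4: a=2 ⇒ p=338, q=23
i=5: a=1 ⇒ p=485, q=33
(x₁, y₁) = (485, 33);  485² − 216·33² = 1 ✓
(x_2, y_2) = (485·485 + 216·33·33, 485·33 + 33·485) = (470449, 32010)
(x_3, y_3) = (485·470449 + 216·33·32010, 485·32010 + 33·470449) = (456335045, 31049667)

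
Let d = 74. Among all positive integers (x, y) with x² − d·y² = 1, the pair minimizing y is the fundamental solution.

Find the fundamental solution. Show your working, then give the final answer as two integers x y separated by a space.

√74 → a₀=8, period (1,1,1,1,16); ℓ=5 odd so k=9
k=0  a_k=8  p_k/q_k = 8/1
…
k=7  a_k=1  p_k/q_k = 1471/171
k=8  a_k=1  p_k/q_k = 2228/259
k=9  a_k=1  p_k/q_k = 3699/430
→ (3699, 430).  Check: 3699²=13682601, 74·430²=13682600, difference 1.

3699 430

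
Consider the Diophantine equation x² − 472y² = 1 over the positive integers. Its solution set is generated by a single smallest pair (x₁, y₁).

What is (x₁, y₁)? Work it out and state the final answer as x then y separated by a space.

306917 14127

[21; 1,2,1,1,1,…,2,1,42] for √472; ℓ=14 ⇒ convergent index 13
step 0: (21, 1)  from 21·(1,0) + (0,1)
step 1: (22, 1)  from 1·(21,1) + (1,0)
step 2: (65, 3)  from 2·(22,1) + (21,1)
step 3: (87, 4)  from 1·(65,3) + (22,1)
…
step 5: (239, 11)  from 1·(152,7) + (87,4)
…
step 7: (5779, 266)  from 5·(1108,51) + (239,11)
…
step 10: (54227, 2496)  from 1·(30003,1381) + (24224,1115)
step 11: (84230, 3877)  from 1·(54227,2496) + (30003,1381)
step 12: (222687, 10250)  from 2·(84230,3877) + (54227,2496)
step 13: (306917, 14127)  from 1·(222687,10250) + (84230,3877)
(x₁, y₁) = (306917, 14127);  306917² − 472·14127² = 1 ✓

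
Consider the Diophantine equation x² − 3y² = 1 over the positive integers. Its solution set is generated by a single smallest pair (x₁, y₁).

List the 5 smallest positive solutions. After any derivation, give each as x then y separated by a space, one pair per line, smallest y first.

2 1
7 4
26 15
97 56
362 209

d=3: √d = [1; 1,2] (ℓ=2, even), read p_1/q_1
a_0=1:  p_0=1·1+0=1,  q_0=1·0+1=1
a_1=1:  p_1=1·1+1=2,  q_1=1·1+0=1
(x₁, y₁) = (2, 1);  2² − 3·1² = 1 ✓
n=2: (2,1)∘(2,1) = (2·2+3·1·1, 2·1+1·2) = (7,4)
n=3: (7,4)∘(2,1) = (2·7+3·1·4, 2·4+1·7) = (26,15)
n=4: (26,15)∘(2,1) = (2·26+3·1·15, 2·15+1·26) = (97,56)
n=5: (97,56)∘(2,1) = (2·97+3·1·56, 2·56+1·97) = (362,209)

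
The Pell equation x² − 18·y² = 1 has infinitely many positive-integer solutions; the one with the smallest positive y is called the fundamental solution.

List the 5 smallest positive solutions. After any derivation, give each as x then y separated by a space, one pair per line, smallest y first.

√18 = [4; 4,8, …], period ℓ=2 (even) → k=1
i=0: a=4 ⇒ p=4, q=1
i=1: a=4 ⇒ p=17, q=4
fundamental: x₁=17, y₁=4  (since 289 − 18·16 = 1)
(x_2, y_2) = (17·17 + 18·4·4, 17·4 + 4·17) = (577, 136)
(x_3, y_3) = (17·577 + 18·4·136, 17·136 + 4·577) = (19601, 4620)
(x_4, y_4) = (17·19601 + 18·4·4620, 17·4620 + 4·19601) = (665857, 156944)
(x_5, y_5) = (17·665857 + 18·4·156944, 17·156944 + 4·665857) = (22619537, 5331476)

17 4
577 136
19601 4620
665857 156944
22619537 5331476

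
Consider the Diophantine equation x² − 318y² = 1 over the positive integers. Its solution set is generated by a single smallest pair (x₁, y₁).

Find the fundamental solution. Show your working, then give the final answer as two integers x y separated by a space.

107 6

d=318: √d = [17; 1,4,1,34] (ℓ=4, even), read p_3/q_3
i=0: a=17 ⇒ p=17, q=1
i=1: a=1 ⇒ p=18, q=1
i=2: a=4 ⇒ p=89, q=5
i=3: a=1 ⇒ p=107, q=6
(x₁, y₁) = (107, 6);  107² − 318·6² = 1 ✓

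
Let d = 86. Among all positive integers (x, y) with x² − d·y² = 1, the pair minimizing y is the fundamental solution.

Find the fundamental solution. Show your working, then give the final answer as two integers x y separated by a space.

√86 → a₀=9, period (3,1,1,1,8,1,1,1,3,18); ℓ=10 even so k=9
k=0  a_k=9  p_k/q_k = 9/1
k=1  a_k=3  p_k/q_k = 28/3
…
k=3  a_k=1  p_k/q_k = 65/7
…
k=5  a_k=8  p_k/q_k = 881/95
k=6  a_k=1  p_k/q_k = 983/106
k=7  a_k=1  p_k/q_k = 1864/201
k=8  a_k=1  p_k/q_k = 2847/307
k=9  a_k=3  p_k/q_k = 10405/1122
→ (10405, 1122).  Check: 10405²=108264025, 86·1122²=108264024, difference 1.

10405 1122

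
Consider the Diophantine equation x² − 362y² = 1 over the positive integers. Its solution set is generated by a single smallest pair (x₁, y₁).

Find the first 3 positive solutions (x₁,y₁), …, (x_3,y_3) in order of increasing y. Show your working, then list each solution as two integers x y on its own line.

723 38
1045457 54948
1511730099 79454770

[19; 38] for √362; ℓ=1 ⇒ convergent index 1
k=0  a_k=19  p_k/q_k = 19/1
k=1  a_k=38  p_k/q_k = 723/38
fundamental: x₁=723, y₁=38  (since 522729 − 362·1444 = 1)
k=2:  x_2 = 723·723+362·38·38 = 1045457,  y_2 = 723·38+38·723 = 54948
k=3:  x_3 = 723·1045457+362·38·54948 = 1511730099,  y_3 = 723·54948+38·1045457 = 79454770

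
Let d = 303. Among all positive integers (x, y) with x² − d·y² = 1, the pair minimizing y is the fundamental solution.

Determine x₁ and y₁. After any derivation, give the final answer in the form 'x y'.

√303 = [17; 2,2,5,2,2,34, …], period ℓ=6 (even) → k=5
i=0: a=17 ⇒ p=17, q=1
…
i=3: a=5 ⇒ p=470, q=27
i=4: a=2 ⇒ p=1027, q=59
i=5: a=2 ⇒ p=2524, q=145
(x₁, y₁) = (2524, 145);  2524² − 303·145² = 1 ✓

2524 145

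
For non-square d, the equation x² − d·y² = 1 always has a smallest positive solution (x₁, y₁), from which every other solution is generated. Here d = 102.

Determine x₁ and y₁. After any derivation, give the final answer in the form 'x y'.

√102 = [10; 10,20, …], period ℓ=2 (even) → k=1
k=0  a_k=10  p_k/q_k = 10/1
k=1  a_k=10  p_k/q_k = 101/10
(x₁, y₁) = (101, 10);  101² − 102·10² = 1 ✓

101 10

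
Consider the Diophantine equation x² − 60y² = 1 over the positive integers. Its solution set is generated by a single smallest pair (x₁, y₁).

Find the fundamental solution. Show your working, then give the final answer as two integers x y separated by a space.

√60 → a₀=7, period (1,2,1,14); ℓ=4 even so k=3
a_0=7:  p_0=7·1+0=7,  q_0=7·0+1=1
…
a_2=2:  p_2=2·8+7=23,  q_2=2·1+1=3
a_3=1:  p_3=1·23+8=31,  q_3=1·3+1=4
→ (31, 4).  Check: 31²=961, 60·4²=960, difference 1.

31 4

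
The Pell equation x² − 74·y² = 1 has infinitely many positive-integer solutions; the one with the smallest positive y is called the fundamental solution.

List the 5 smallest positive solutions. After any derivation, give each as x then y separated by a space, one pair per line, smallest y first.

√74 = [8; 1,1,1,1,16, …], period ℓ=5 (odd) → k=9
step 0: (8, 1)  from 8·(1,0) + (0,1)
…
step 7: (1471, 171)  from 1·(757,88) + (714,83)
step 8: (2228, 259)  from 1·(1471,171) + (757,88)
step 9: (3699, 430)  from 1·(2228,259) + (1471,171)
(x₁, y₁) = (3699, 430);  3699² − 74·430² = 1 ✓
(x_2, y_2) = (3699·3699 + 74·430·430, 3699·430 + 430·3699) = (27365201, 3181140)
(x_3, y_3) = (3699·27365201 + 74·430·3181140, 3699·3181140 + 430·27365201) = (202447753299, 23534073290)
(x_4, y_4) = (3699·202447753299 + 74·430·23534073290, 3699·23534073290 + 430·202447753299) = (1497708451540801, 174105071018280)
(x_5, y_5) = (3699·1497708451540801 + 74·430·174105071018280, 3699·174105071018280 + 430·1497708451540801) = (11080046922051092499, 1288029291859162150)

3699 430
27365201 3181140
202447753299 23534073290
1497708451540801 174105071018280
11080046922051092499 1288029291859162150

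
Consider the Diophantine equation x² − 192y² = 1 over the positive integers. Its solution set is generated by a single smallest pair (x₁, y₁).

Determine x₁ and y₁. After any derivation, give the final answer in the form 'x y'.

97 7

√192 = [13; 1,5,1,26, …], period ℓ=4 (even) → k=3
step 0: (13, 1)  from 13·(1,0) + (0,1)
step 1: (14, 1)  from 1·(13,1) + (1,0)
step 2: (83, 6)  from 5·(14,1) + (13,1)
step 3: (97, 7)  from 1·(83,6) + (14,1)
fundamental: x₁=97, y₁=7  (since 9409 − 192·49 = 1)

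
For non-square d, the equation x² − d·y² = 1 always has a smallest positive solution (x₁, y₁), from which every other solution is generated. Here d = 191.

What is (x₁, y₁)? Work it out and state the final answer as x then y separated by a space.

8994000 650783

d=191: √d = [13; 1,4,1,1,3,…,4,1,26] (ℓ=16, even), read p_15/q_15
i=0: a=13 ⇒ p=13, q=1
…
i=5: a=3 ⇒ p=539, q=39
…
i=10: a=2 ⇒ p=207083, q=14984
i=11: a=3 ⇒ p=704682, q=50989
…
i=13: a=1 ⇒ p=1616447, q=116962
i=14: a=4 ⇒ p=7377553, q=533821
i=15: a=1 ⇒ p=8994000, q=650783
→ (8994000, 650783).  Check: 8994000²=80892036000000, 191·650783²=80892035999999, difference 1.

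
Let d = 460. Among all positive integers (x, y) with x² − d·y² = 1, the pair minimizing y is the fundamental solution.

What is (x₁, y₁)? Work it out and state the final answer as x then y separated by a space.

2535751 118230

√460 = [21; 2,4,3,1,2,10,2,1,3,4,2,42, …], period ℓ=12 (even) → k=11
a_0=21:  p_0=21·1+0=21,  q_0=21·0+1=1
…
a_4=1:  p_4=1·622+193=815,  q_4=1·29+9=38
a_5=2:  p_5=2·815+622=2252,  q_5=2·38+29=105
a_6=10:  p_6=10·2252+815=23335,  q_6=10·105+38=1088
a_7=2:  p_7=2·23335+2252=48922,  q_7=2·1088+105=2281
a_8=1:  p_8=1·48922+23335=72257,  q_8=1·2281+1088=3369
a_9=3:  p_9=3·72257+48922=265693,  q_9=3·3369+2281=12388
a_10=4:  p_10=4·265693+72257=1135029,  q_10=4·12388+3369=52921
a_11=2:  p_11=2·1135029+265693=2535751,  q_11=2·52921+12388=118230
fundamental: x₁=2535751, y₁=118230  (since 6430033134001 − 460·13978332900 = 1)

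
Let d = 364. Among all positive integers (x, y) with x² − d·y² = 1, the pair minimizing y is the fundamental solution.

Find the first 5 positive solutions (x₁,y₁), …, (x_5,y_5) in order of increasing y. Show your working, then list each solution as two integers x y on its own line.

4954951 259710
49103078824801 2573700648420
486606699052048124551 25505121203178395130
4822224700149240710505379201 252753251621617410554928840
47787774200457874208819626306623751 2504759953751544114971907242978550

√364 = [19; 12,1,2,3,1,8,1,3,2,1,12,38, …], period ℓ=12 (even) → k=11
step 0: (19, 1)  from 19·(1,0) + (0,1)
…
step 2: (248, 13)  from 1·(229,12) + (19,1)
…
step 4: (2423, 127)  from 3·(725,38) + (248,13)
…
step 6: (27607, 1447)  from 8·(3148,165) + (2423,127)
…
step 10: (390371, 20461)  from 1·(270499,14178) + (119872,6283)
step 11: (4954951, 259710)  from 12·(390371,20461) + (270499,14178)
fundamental: x₁=4954951, y₁=259710  (since 24551539412401 − 364·67449284100 = 1)
k=2:  x_2 = 4954951·4954951+364·259710·259710 = 49103078824801,  y_2 = 4954951·259710+259710·4954951 = 2573700648420
k=3:  x_3 = 4954951·49103078824801+364·259710·2573700648420 = 486606699052048124551,  y_3 = 4954951·2573700648420+259710·49103078824801 = 25505121203178395130
k=4:  x_4 = 4954951·486606699052048124551+364·259710·25505121203178395130 = 4822224700149240710505379201,  y_4 = 4954951·25505121203178395130+259710·486606699052048124551 = 252753251621617410554928840
k=5:  x_5 = 4954951·4822224700149240710505379201+364·259710·252753251621617410554928840 = 47787774200457874208819626306623751,  y_5 = 4954951·252753251621617410554928840+259710·4822224700149240710505379201 = 2504759953751544114971907242978550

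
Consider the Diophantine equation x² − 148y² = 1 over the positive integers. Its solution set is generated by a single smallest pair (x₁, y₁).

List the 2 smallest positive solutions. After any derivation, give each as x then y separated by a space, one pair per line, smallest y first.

d=148: √d = [12; 6,24] (ℓ=2, even), read p_1/q_1
step 0: (12, 1)  from 12·(1,0) + (0,1)
step 1: (73, 6)  from 6·(12,1) + (1,0)
fundamental: x₁=73, y₁=6  (since 5329 − 148·36 = 1)
(73+6√148)^2 = 10657 + 876√148

73 6
10657 876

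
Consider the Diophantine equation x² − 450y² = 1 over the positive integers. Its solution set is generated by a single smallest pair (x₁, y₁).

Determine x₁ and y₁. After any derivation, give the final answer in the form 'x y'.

√450 → a₀=21, period (4,1,2,4,2,1,4,42); ℓ=8 even so k=7
i=0: a=21 ⇒ p=21, q=1
…
i=2: a=1 ⇒ p=106, q=5
…
i=6: a=1 ⇒ p=4179, q=197
i=7: a=4 ⇒ p=19601, q=924
→ (19601, 924).  Check: 19601²=384199201, 450·924²=384199200, difference 1.

19601 924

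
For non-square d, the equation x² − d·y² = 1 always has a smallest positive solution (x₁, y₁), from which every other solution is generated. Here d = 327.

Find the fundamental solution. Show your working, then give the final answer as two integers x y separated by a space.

217 12

[18; 12,36] for √327; ℓ=2 ⇒ convergent index 1
i=0: a=18 ⇒ p=18, q=1
i=1: a=12 ⇒ p=217, q=12
fundamental: x₁=217, y₁=12  (since 47089 − 327·144 = 1)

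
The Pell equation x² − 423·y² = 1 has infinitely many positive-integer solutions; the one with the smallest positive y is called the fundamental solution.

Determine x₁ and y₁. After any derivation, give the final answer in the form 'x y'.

4607 224

√423 = [20; 1,1,3,4,3,1,1,40, …], period ℓ=8 (even) → k=7
k=0  a_k=20  p_k/q_k = 20/1
k=1  a_k=1  p_k/q_k = 21/1
…
k=3  a_k=3  p_k/q_k = 144/7
…
k=5  a_k=3  p_k/q_k = 1995/97
k=6  a_k=1  p_k/q_k = 2612/127
k=7  a_k=1  p_k/q_k = 4607/224
(x₁, y₁) = (4607, 224);  4607² − 423·224² = 1 ✓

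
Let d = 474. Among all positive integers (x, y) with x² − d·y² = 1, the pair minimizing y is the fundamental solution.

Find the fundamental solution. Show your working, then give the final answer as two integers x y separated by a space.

[21; 1,3,2,1,1,…,3,1,42] for √474; ℓ=14 ⇒ convergent index 13
k=0  a_k=21  p_k/q_k = 21/1
k=1  a_k=1  p_k/q_k = 22/1
…
k=5  a_k=1  p_k/q_k = 479/22
…
k=7  a_k=6  p_k/q_k = 5051/232
…
k=9  a_k=1  p_k/q_k = 10864/499
…
k=11  a_k=2  p_k/q_k = 44218/2031
k=12  a_k=3  p_k/q_k = 149331/6859
k=13  a_k=1  p_k/q_k = 193549/8890
fundamental: x₁=193549, y₁=8890  (since 37461215401 − 474·79032100 = 1)

193549 8890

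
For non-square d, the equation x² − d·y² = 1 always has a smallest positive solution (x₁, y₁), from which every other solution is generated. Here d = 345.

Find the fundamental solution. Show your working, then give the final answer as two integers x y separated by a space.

6761 364

d=345: √d = [18; 1,1,2,1,6,1,2,1,1,36] (ℓ=10, even), read p_9/q_9
step 0: (18, 1)  from 18·(1,0) + (0,1)
…
step 2: (37, 2)  from 1·(19,1) + (18,1)
step 3: (93, 5)  from 2·(37,2) + (19,1)
step 4: (130, 7)  from 1·(93,5) + (37,2)
…
step 8: (3882, 209)  from 1·(2879,155) + (1003,54)
step 9: (6761, 364)  from 1·(3882,209) + (2879,155)
→ (6761, 364).  Check: 6761²=45711121, 345·364²=45711120, difference 1.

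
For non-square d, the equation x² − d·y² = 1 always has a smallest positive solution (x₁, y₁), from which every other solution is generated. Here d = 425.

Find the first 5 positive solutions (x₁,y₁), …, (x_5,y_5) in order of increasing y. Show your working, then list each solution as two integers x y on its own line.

143649 6968
41270070401 2001892464
11856808685922849 575139701115304
3406437421806992601601 165236485849022716128
978662658398448551768841249 47472111910877388597026840

d=425: √d = [20; 1,1,1,1,1,1,40] (ℓ=7, odd), read p_13/q_13
step 0: (20, 1)  from 20·(1,0) + (0,1)
step 1: (21, 1)  from 1·(20,1) + (1,0)
…
step 8: (11153, 541)  from 1·(10885,528) + (268,13)
…
step 11: (55229, 2679)  from 1·(33191,1610) + (22038,1069)
step 12: (88420, 4289)  from 1·(55229,2679) + (33191,1610)
step 13: (143649, 6968)  from 1·(88420,4289) + (55229,2679)
fundamental: x₁=143649, y₁=6968  (since 20635035201 − 425·48553024 = 1)
n=2: (143649,6968)∘(143649,6968) = (143649·143649+425·6968·6968, 143649·6968+6968·143649) = (41270070401,2001892464)
n=3: (41270070401,2001892464)∘(143649,6968) = (143649·41270070401+425·6968·2001892464, 143649·2001892464+6968·41270070401) = (11856808685922849,575139701115304)
n=4: (11856808685922849,575139701115304)∘(143649,6968) = (143649·11856808685922849+425·6968·575139701115304, 143649·575139701115304+6968·11856808685922849) = (3406437421806992601601,165236485849022716128)
n=5: (3406437421806992601601,165236485849022716128)∘(143649,6968) = (143649·3406437421806992601601+425·6968·165236485849022716128, 143649·165236485849022716128+6968·3406437421806992601601) = (978662658398448551768841249,47472111910877388597026840)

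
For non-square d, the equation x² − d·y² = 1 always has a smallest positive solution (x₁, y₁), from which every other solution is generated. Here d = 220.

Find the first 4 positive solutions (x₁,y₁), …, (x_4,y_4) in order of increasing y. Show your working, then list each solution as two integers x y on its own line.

89 6
15841 1068
2819609 190098
501874561 33836376

d=220: √d = [14; 1,4,1,28] (ℓ=4, even), read p_3/q_3
k=0  a_k=14  p_k/q_k = 14/1
k=1  a_k=1  p_k/q_k = 15/1
k=2  a_k=4  p_k/q_k = 74/5
k=3  a_k=1  p_k/q_k = 89/6
→ (89, 6).  Check: 89²=7921, 220·6²=7920, difference 1.
(x_2, y_2) = (89·89 + 220·6·6, 89·6 + 6·89) = (15841, 1068)
(x_3, y_3) = (89·15841 + 220·6·1068, 89·1068 + 6·15841) = (2819609, 190098)
(x_4, y_4) = (89·2819609 + 220·6·190098, 89·190098 + 6·2819609) = (501874561, 33836376)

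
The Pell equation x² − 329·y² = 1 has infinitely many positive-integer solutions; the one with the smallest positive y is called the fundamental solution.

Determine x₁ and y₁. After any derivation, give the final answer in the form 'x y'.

√329 → a₀=18, period (7,4,2,1,1,4,1,1,2,4,7,36); ℓ=12 even so k=11
a_0=18:  p_0=18·1+0=18,  q_0=18·0+1=1
a_1=7:  p_1=7·18+1=127,  q_1=7·1+0=7
a_2=4:  p_2=4·127+18=526,  q_2=4·7+1=29
a_3=2:  p_3=2·526+127=1179,  q_3=2·29+7=65
a_4=1:  p_4=1·1179+526=1705,  q_4=1·65+29=94
a_5=1:  p_5=1·1705+1179=2884,  q_5=1·94+65=159
a_6=4:  p_6=4·2884+1705=13241,  q_6=4·159+94=730
a_7=1:  p_7=1·13241+2884=16125,  q_7=1·730+159=889
a_8=1:  p_8=1·16125+13241=29366,  q_8=1·889+730=1619
a_9=2:  p_9=2·29366+16125=74857,  q_9=2·1619+889=4127
a_10=4:  p_10=4·74857+29366=328794,  q_10=4·4127+1619=18127
a_11=7:  p_11=7·328794+74857=2376415,  q_11=7·18127+4127=131016
fundamental: x₁=2376415, y₁=131016  (since 5647348252225 − 329·17165192256 = 1)

2376415 131016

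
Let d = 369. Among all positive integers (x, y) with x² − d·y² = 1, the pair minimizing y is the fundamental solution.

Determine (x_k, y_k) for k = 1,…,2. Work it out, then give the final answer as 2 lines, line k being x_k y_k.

√369 → a₀=19, period (4,1,3,2,7,4,7,2,3,1,4,38); ℓ=12 even so k=11
a_0=19:  p_0=19·1+0=19,  q_0=19·0+1=1
a_1=4:  p_1=4·19+1=77,  q_1=4·1+0=4
a_2=1:  p_2=1·77+19=96,  q_2=1·4+1=5
…
a_5=7:  p_5=7·826+365=6147,  q_5=7·43+19=320
a_6=4:  p_6=4·6147+826=25414,  q_6=4·320+43=1323
…
a_8=2:  p_8=2·184045+25414=393504,  q_8=2·9581+1323=20485
a_9=3:  p_9=3·393504+184045=1364557,  q_9=3·20485+9581=71036
a_10=1:  p_10=1·1364557+393504=1758061,  q_10=1·71036+20485=91521
a_11=4:  p_11=4·1758061+1364557=8396801,  q_11=4·91521+71036=437120
(x₁, y₁) = (8396801, 437120);  8396801² − 369·437120² = 1 ✓
(x_2, y_2) = (8396801·8396801 + 369·437120·437120, 8396801·437120 + 437120·8396801) = (141012534067201, 7340819306240)

8396801 437120
141012534067201 7340819306240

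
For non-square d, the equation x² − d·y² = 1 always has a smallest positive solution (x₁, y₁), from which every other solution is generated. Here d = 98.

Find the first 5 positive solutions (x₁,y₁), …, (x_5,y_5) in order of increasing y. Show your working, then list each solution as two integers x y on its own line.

99 10
19601 1980
3880899 392030
768398401 77619960
152139002499 15368360050

√98 = [9; 1,8,1,18, …], period ℓ=4 (even) → k=3
a_0=9:  p_0=9·1+0=9,  q_0=9·0+1=1
…
a_2=8:  p_2=8·10+9=89,  q_2=8·1+1=9
a_3=1:  p_3=1·89+10=99,  q_3=1·9+1=10
fundamental: x₁=99, y₁=10  (since 9801 − 98·100 = 1)
n=2: (99,10)∘(99,10) = (99·99+98·10·10, 99·10+10·99) = (19601,1980)
n=3: (19601,1980)∘(99,10) = (99·19601+98·10·1980, 99·1980+10·19601) = (3880899,392030)
n=4: (3880899,392030)∘(99,10) = (99·3880899+98·10·392030, 99·392030+10·3880899) = (768398401,77619960)
n=5: (768398401,77619960)∘(99,10) = (99·768398401+98·10·77619960, 99·77619960+10·768398401) = (152139002499,15368360050)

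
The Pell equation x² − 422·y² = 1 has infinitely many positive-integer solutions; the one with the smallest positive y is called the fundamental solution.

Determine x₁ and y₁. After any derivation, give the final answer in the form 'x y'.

7022501 341850

√422 = [20; 1,1,5,2,1,…,1,1,40, …], period ℓ=14 (even) → k=13
step 0: (20, 1)  from 20·(1,0) + (0,1)
step 1: (21, 1)  from 1·(20,1) + (1,0)
step 2: (41, 2)  from 1·(21,1) + (20,1)
…
step 4: (493, 24)  from 2·(226,11) + (41,2)
…
step 7: (53719, 2615)  from 20·(2650,129) + (719,35)
step 8: (163807, 7974)  from 3·(53719,2615) + (2650,129)
step 9: (217526, 10589)  from 1·(163807,7974) + (53719,2615)
…
step 12: (3810680, 185501)  from 1·(3211821,156349) + (598859,29152)
step 13: (7022501, 341850)  from 1·(3810680,185501) + (3211821,156349)
→ (7022501, 341850).  Check: 7022501²=49315520295001, 422·341850²=49315520295000, difference 1.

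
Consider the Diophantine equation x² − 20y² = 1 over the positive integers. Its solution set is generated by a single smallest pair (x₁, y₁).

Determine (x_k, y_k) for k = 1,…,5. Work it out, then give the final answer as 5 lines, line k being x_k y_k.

9 2
161 36
2889 646
51841 11592
930249 208010

d=20: √d = [4; 2,8] (ℓ=2, even), read p_1/q_1
step 0: (4, 1)  from 4·(1,0) + (0,1)
step 1: (9, 2)  from 2·(4,1) + (1,0)
fundamental: x₁=9, y₁=2  (since 81 − 20·4 = 1)
(9+2√20)^2 = 161 + 36√20
(9+2√20)^3 = 2889 + 646√20
(9+2√20)^4 = 51841 + 11592√20
(9+2√20)^5 = 930249 + 208010√20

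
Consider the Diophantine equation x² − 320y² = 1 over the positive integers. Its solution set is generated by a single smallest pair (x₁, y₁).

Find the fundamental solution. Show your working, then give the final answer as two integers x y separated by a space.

d=320: √d = [17; 1,7,1,34] (ℓ=4, even), read p_3/q_3
k=0  a_k=17  p_k/q_k = 17/1
…
k=2  a_k=7  p_k/q_k = 143/8
k=3  a_k=1  p_k/q_k = 161/9
→ (161, 9).  Check: 161²=25921, 320·9²=25920, difference 1.

161 9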